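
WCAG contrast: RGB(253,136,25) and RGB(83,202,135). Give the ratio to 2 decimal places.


Linearize each sRGB channel c=v/255: c/12.92 if c ≤ 0.04045 else ((c+0.055)/1.055)^2.4
L = 0.2126×R_lin + 0.7152×G_lin + 0.0722×B_lin
Color 1 (253,136,25):
  R=253: 253/255≈0.9922 > 0.04045 → ((0.9922+0.055)/1.055)^2.4 ≈ 0.98225
  G=136: 136/255≈0.5333 > 0.04045 → ((0.5333+0.055)/1.055)^2.4 ≈ 0.24620
  B=25: 25/255≈0.0980 > 0.04045 → ((0.0980+0.055)/1.055)^2.4 ≈ 0.00972
  L1 = 0.2126×0.98225 + 0.7152×0.24620 + 0.0722×0.00972 ≈ 0.38561
Color 2 (83,202,135):
  R=83: 83/255≈0.3255 > 0.04045 → ((0.3255+0.055)/1.055)^2.4 ≈ 0.08650
  G=202: 202/255≈0.7922 > 0.04045 → ((0.7922+0.055)/1.055)^2.4 ≈ 0.59062
  B=135: 135/255≈0.5294 > 0.04045 → ((0.5294+0.055)/1.055)^2.4 ≈ 0.24228
  L2 = 0.2126×0.08650 + 0.7152×0.59062 + 0.0722×0.24228 ≈ 0.45829
Lighter = 0.45829, Darker = 0.38561
Ratio = (L_lighter + 0.05) / (L_darker + 0.05)
Ratio = (0.45829 + 0.05) / (0.38561 + 0.05) = 0.50829 / 0.43561 ≈ 1.1668
Ratio ≈ 1.17:1


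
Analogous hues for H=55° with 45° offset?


Base hue: 55°
Left analog: (55 - 45) mod 360 = 10°
Right analog: (55 + 45) mod 360 = 100°
Analogous hues = 10° and 100°


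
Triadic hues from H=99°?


Triadic: equally spaced at 120° intervals
H1 = 99°
H2 = (99 + 120) mod 360 = 219°
H3 = (99 + 240) mod 360 = 339°
Triadic = 99°, 219°, 339°


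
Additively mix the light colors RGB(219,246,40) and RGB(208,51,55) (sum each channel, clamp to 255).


Additive: each channel = min(255, C₁+C₂)
R: 219+208 = 427 → 255
G: 246+51 = 297 → 255
B: 40+55 = 95 → 95
= RGB(255, 255, 95)


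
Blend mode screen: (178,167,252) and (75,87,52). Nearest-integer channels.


Screen: C = 255 - (255-A)×(255-B)/255, rounded to nearest integer
R: 255 - (255-178)×(255-75)/255 = 255 - 13860/255 ≈ 255 - 54.353 = 200.647 → 201
G: 255 - (255-167)×(255-87)/255 = 255 - 14784/255 ≈ 255 - 57.976 = 197.024 → 197
B: 255 - (255-252)×(255-52)/255 = 255 - 609/255 ≈ 255 - 2.388 = 252.612 → 253
= RGB(201, 197, 253)


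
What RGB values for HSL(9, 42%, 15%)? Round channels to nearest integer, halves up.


H=9°, S=0.42, L=0.15
C = (1-|2L-1|)×S = (1-|-0.70|)×0.42 = 0.126
H' = H/60 = 9/60 ≈ 0.1500; X = C×(1-|H' mod 2 - 1|) = 0.0189
m = L - C/2 = 0.15 - 0.063 = 0.087
Sector ⌊H'⌋ = 0 → (R',G',B') = (0.126, 0.0189, 0.0)
RGB = ((R'+m)×255, (G'+m)×255, (B'+m)×255) = (54.315, 27.0045, 22.185)
Round half up → RGB(54, 27, 22)


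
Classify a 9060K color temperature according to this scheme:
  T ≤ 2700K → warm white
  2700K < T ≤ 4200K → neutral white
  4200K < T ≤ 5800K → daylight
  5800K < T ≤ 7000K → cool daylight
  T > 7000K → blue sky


Temperature: 9060K
9060K > 7000K → blue sky
Classification: blue sky


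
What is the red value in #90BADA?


Color: #90BADA
R = 90 = 144
G = BA = 186
B = DA = 218
Red = 144


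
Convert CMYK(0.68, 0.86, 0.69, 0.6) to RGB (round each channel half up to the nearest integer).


R = 255 × (1-C) × (1-K) = 255 × 0.32 × 0.40 = 32.64 → 33
G = 255 × (1-M) × (1-K) = 255 × 0.14 × 0.40 = 14.28 → 14
B = 255 × (1-Y) × (1-K) = 255 × 0.31 × 0.40 = 31.62 → 32
= RGB(33, 14, 32)


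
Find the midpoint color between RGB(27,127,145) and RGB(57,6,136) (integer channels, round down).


Midpoint: each channel = ⌊(C₁+C₂)/2⌋
R: ⌊(27+57)/2⌋ = 42
G: ⌊(127+6)/2⌋ = 66
B: ⌊(145+136)/2⌋ = 140
= RGB(42, 66, 140)


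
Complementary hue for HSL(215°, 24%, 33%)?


Complement = opposite side of color wheel = hue + 180°
H' = (215 + 180) mod 360 = 35°
S and L unchanged.
= HSL(35°, 24%, 33%)


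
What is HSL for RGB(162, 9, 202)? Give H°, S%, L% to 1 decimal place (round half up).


Normalize: R'=162/255≈0.6353, G'=9/255≈0.0353, B'=202/255≈0.7922
Max=202/255, Min=9/255, Δ=Max-Min=193/255
L = (Max+Min)/2 = (202+9)/510 = 211/510 = 0.41372… → L = 41.4%
L ≤ 0.5 → S = Δ/(Max+Min) = 193/(202+9) = 193/211 = 0.91469… → S = 91.5%
(the 1/255 factors cancel in S and H, so raw channel differences can be used)
Max is B' → H = 60 × ((R-G)/Δ + 4) = 60 × ((162-9)/193 + 4)
  153/193 + 4 = 0.7927… + 4 = 4.7927…
  H = 60 × 4.7927… = 287.564…° → H = 287.6°
= HSL(287.6°, 91.5%, 41.4%)


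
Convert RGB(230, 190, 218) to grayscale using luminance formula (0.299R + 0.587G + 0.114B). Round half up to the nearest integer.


Gray = 0.299×R + 0.587×G + 0.114×B
Gray = 0.299×230 + 0.587×190 + 0.114×218
Gray = 68.770 + 111.530 + 24.852
Gray = 205.152 → round half up → 205
Gray = 205


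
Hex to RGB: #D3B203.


D3 → 211 (R)
B2 → 178 (G)
03 → 3 (B)
= RGB(211, 178, 3)


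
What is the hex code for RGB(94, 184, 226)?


R = 94 → 5E (hex)
G = 184 → B8 (hex)
B = 226 → E2 (hex)
Hex = #5EB8E2


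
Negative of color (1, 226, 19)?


Invert: (255-R, 255-G, 255-B)
R: 255-1 = 254
G: 255-226 = 29
B: 255-19 = 236
= RGB(254, 29, 236)


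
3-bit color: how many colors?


Colors = 2^bits = 2^3
= 8 colors


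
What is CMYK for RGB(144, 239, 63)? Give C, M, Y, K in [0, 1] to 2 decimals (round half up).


R'=144/255≈0.5647, G'=239/255≈0.9373, B'=63/255≈0.2471
K = 1 - max(R',G',B') = 1 - 239/255 = 16/255 = 0.06274… → 0.06
(1-R'-K)/(1-K) simplifies to (max-R)/max with max = 239:
C = (239-144)/239 = 95/239 = 0.39748… → 0.40
M = (239-239)/239 = 0/239 = 0 → 0.00
Y = (239-63)/239 = 176/239 = 0.73640… → 0.74
= CMYK(0.40, 0.00, 0.74, 0.06)


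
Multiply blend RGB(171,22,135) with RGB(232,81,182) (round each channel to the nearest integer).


Multiply: C = A×B/255, rounded to nearest integer
R: 171×232/255 = 39672/255 ≈ 155.576 → 156
G: 22×81/255 = 1782/255 ≈ 6.988 → 7
B: 135×182/255 = 24570/255 ≈ 96.353 → 96
= RGB(156, 7, 96)


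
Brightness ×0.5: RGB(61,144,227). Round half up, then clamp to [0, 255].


Multiply each channel by 0.5, round half up, clamp to [0, 255]
R: 61×0.5 = 30.5 → round → 31
G: 144×0.5 = 72
B: 227×0.5 = 113.5 → round → 114
= RGB(31, 72, 114)


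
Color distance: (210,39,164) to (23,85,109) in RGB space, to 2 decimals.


d = √[(R₁-R₂)² + (G₁-G₂)² + (B₁-B₂)²]
d = √[(210-23)² + (39-85)² + (164-109)²]
d = √[34969 + 2116 + 3025]
d = √40110
d ≈ 200.27


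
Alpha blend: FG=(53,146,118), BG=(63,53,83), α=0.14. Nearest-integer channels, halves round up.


C = α×F + (1-α)×B, with 1-α = 0.86
R: 0.14×53 + 0.86×63 = 7.42 + 54.18 = 61.60 → 62
G: 0.14×146 + 0.86×53 = 20.44 + 45.58 = 66.02 → 66
B: 0.14×118 + 0.86×83 = 16.52 + 71.38 = 87.90 → 88
= RGB(62, 66, 88)


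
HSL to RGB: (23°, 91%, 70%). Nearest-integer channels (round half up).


H=23°, S=0.91, L=0.70
C = (1-|2L-1|)×S = (1-|0.40|)×0.91 = 0.546
H' = H/60 = 23/60 ≈ 0.3833; X = C×(1-|H' mod 2 - 1|) = 0.2093
m = L - C/2 = 0.70 - 0.273 = 0.427
Sector ⌊H'⌋ = 0 → (R',G',B') = (0.546, 0.2093, 0.0)
RGB = ((R'+m)×255, (G'+m)×255, (B'+m)×255) = (248.115, 162.2565, 108.885)
Round half up → RGB(248, 162, 109)


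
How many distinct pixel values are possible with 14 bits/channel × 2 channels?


Total bits = 14 bits/channel × 2 channels = 28 bits
Distinct pixel values = 2^28
= 268,435,456 pixel values


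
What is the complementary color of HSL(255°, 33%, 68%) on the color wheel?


Complement = opposite side of color wheel = hue + 180°
H' = (255 + 180) mod 360 = 75°
S and L unchanged.
= HSL(75°, 33%, 68%)


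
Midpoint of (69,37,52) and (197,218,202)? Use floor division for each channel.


Midpoint: each channel = ⌊(C₁+C₂)/2⌋
R: ⌊(69+197)/2⌋ = 133
G: ⌊(37+218)/2⌋ = 127
B: ⌊(52+202)/2⌋ = 127
= RGB(133, 127, 127)


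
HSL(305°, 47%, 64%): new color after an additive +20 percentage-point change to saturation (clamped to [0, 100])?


Original S = 47%
Adjustment = +20 percentage points
New S = 47 + (20) = 67
Clamp to [0, 100] → 67
= HSL(305°, 67%, 64%)


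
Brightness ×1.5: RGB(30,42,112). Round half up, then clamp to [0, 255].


Multiply each channel by 1.5, round half up, clamp to [0, 255]
R: 30×1.5 = 45
G: 42×1.5 = 63
B: 112×1.5 = 168
= RGB(45, 63, 168)


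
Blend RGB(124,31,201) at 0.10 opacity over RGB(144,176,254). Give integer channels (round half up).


C = α×F + (1-α)×B, with 1-α = 0.90
R: 0.10×124 + 0.90×144 = 12.40 + 129.60 = 142.00 → 142
G: 0.10×31 + 0.90×176 = 3.10 + 158.40 = 161.50 → 162
B: 0.10×201 + 0.90×254 = 20.10 + 228.60 = 248.70 → 249
= RGB(142, 162, 249)


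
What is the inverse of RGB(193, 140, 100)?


Invert: (255-R, 255-G, 255-B)
R: 255-193 = 62
G: 255-140 = 115
B: 255-100 = 155
= RGB(62, 115, 155)


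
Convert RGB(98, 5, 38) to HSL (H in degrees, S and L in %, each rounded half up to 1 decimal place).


Normalize: R'=98/255≈0.3843, G'=5/255≈0.0196, B'=38/255≈0.1490
Max=98/255, Min=5/255, Δ=Max-Min=93/255
L = (Max+Min)/2 = (98+5)/510 = 103/510 = 0.20196… → L = 20.2%
L ≤ 0.5 → S = Δ/(Max+Min) = 93/(98+5) = 93/103 = 0.90291… → S = 90.3%
(the 1/255 factors cancel in S and H, so raw channel differences can be used)
Max is R' → H = 60 × (((G-B)/Δ) mod 6) = 60 × (((5-38)/93) mod 6)
  (-33)/93 = -0.3548…; negative, so add 6 → 5.6451…
  H = 60 × 5.6451… = 338.709…° → H = 338.7°
= HSL(338.7°, 90.3%, 20.2%)


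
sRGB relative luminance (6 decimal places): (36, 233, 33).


Linearize each channel (sRGB transfer function): c = v/255; c_lin = c/12.92 if c ≤ 0.04045, else ((c+0.055)/1.055)^2.4
  R: 36/255 ≈ 0.141176 > 0.04045 → ((0.141176+0.055)/1.055)^2.4 ≈ 0.017642
  G: 233/255 ≈ 0.913725 > 0.04045 → ((0.913725+0.055)/1.055)^2.4 ≈ 0.814847
  B: 33/255 ≈ 0.129412 > 0.04045 → ((0.129412+0.055)/1.055)^2.4 ≈ 0.015209
R_lin = 0.017642, G_lin = 0.814847, B_lin = 0.015209
L = 0.2126×R + 0.7152×G + 0.0722×B
L = 0.2126×0.017642 + 0.7152×0.814847 + 0.0722×0.015209
L ≈ 0.587627


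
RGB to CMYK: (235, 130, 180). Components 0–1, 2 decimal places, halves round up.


R'=235/255≈0.9216, G'=130/255≈0.5098, B'=180/255≈0.7059
K = 1 - max(R',G',B') = 1 - 235/255 = 20/255 = 0.07843… → 0.08
(1-R'-K)/(1-K) simplifies to (max-R)/max with max = 235:
C = (235-235)/235 = 0/235 = 0 → 0.00
M = (235-130)/235 = 105/235 = 0.44680… → 0.45
Y = (235-180)/235 = 55/235 = 0.23404… → 0.23
= CMYK(0.00, 0.45, 0.23, 0.08)


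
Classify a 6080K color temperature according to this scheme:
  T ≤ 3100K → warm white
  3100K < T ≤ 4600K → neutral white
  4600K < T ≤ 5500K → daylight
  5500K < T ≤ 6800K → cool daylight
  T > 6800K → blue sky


Temperature: 6080K
5500K < 6080K ≤ 6800K → cool daylight
Classification: cool daylight


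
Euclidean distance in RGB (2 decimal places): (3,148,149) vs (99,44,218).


d = √[(R₁-R₂)² + (G₁-G₂)² + (B₁-B₂)²]
d = √[(3-99)² + (148-44)² + (149-218)²]
d = √[9216 + 10816 + 4761]
d = √24793
d ≈ 157.46


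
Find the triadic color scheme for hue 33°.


Triadic: equally spaced at 120° intervals
H1 = 33°
H2 = (33 + 120) mod 360 = 153°
H3 = (33 + 240) mod 360 = 273°
Triadic = 33°, 153°, 273°


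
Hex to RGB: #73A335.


73 → 115 (R)
A3 → 163 (G)
35 → 53 (B)
= RGB(115, 163, 53)


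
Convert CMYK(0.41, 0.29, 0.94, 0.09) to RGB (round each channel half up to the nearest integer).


R = 255 × (1-C) × (1-K) = 255 × 0.59 × 0.91 = 136.9095 → 137
G = 255 × (1-M) × (1-K) = 255 × 0.71 × 0.91 = 164.7555 → 165
B = 255 × (1-Y) × (1-K) = 255 × 0.06 × 0.91 = 13.923 → 14
= RGB(137, 165, 14)


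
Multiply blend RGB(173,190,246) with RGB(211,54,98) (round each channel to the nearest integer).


Multiply: C = A×B/255, rounded to nearest integer
R: 173×211/255 = 36503/255 ≈ 143.149 → 143
G: 190×54/255 = 10260/255 ≈ 40.235 → 40
B: 246×98/255 = 24108/255 ≈ 94.541 → 95
= RGB(143, 40, 95)


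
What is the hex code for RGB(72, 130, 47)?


R = 72 → 48 (hex)
G = 130 → 82 (hex)
B = 47 → 2F (hex)
Hex = #48822F


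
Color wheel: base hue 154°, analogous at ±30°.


Base hue: 154°
Left analog: (154 - 30) mod 360 = 124°
Right analog: (154 + 30) mod 360 = 184°
Analogous hues = 124° and 184°


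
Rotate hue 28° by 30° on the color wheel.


New hue = (H + rotation) mod 360
New hue = (28 + 30) mod 360
= 58 mod 360
= 58°


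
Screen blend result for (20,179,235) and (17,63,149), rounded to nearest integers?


Screen: C = 255 - (255-A)×(255-B)/255, rounded to nearest integer
R: 255 - (255-20)×(255-17)/255 = 255 - 55930/255 ≈ 255 - 219.333 = 35.667 → 36
G: 255 - (255-179)×(255-63)/255 = 255 - 14592/255 ≈ 255 - 57.224 = 197.776 → 198
B: 255 - (255-235)×(255-149)/255 = 255 - 2120/255 ≈ 255 - 8.314 = 246.686 → 247
= RGB(36, 198, 247)


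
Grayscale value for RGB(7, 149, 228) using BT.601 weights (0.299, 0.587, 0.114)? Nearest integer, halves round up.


Gray = 0.299×R + 0.587×G + 0.114×B
Gray = 0.299×7 + 0.587×149 + 0.114×228
Gray = 2.093 + 87.463 + 25.992
Gray = 115.548 → round half up → 116
Gray = 116


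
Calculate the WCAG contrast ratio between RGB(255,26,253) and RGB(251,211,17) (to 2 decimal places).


Linearize each sRGB channel c=v/255: c/12.92 if c ≤ 0.04045 else ((c+0.055)/1.055)^2.4
L = 0.2126×R_lin + 0.7152×G_lin + 0.0722×B_lin
Color 1 (255,26,253):
  R=255: 255/255≈1.0000 > 0.04045 → ((1.0000+0.055)/1.055)^2.4 ≈ 1.00000
  G=26: 26/255≈0.1020 > 0.04045 → ((0.1020+0.055)/1.055)^2.4 ≈ 0.01033
  B=253: 253/255≈0.9922 > 0.04045 → ((0.9922+0.055)/1.055)^2.4 ≈ 0.98225
  L1 = 0.2126×1.00000 + 0.7152×0.01033 + 0.0722×0.98225 ≈ 0.29091
Color 2 (251,211,17):
  R=251: 251/255≈0.9843 > 0.04045 → ((0.9843+0.055)/1.055)^2.4 ≈ 0.96469
  G=211: 211/255≈0.8275 > 0.04045 → ((0.8275+0.055)/1.055)^2.4 ≈ 0.65141
  B=17: 17/255≈0.0667 > 0.04045 → ((0.0667+0.055)/1.055)^2.4 ≈ 0.00561
  L2 = 0.2126×0.96469 + 0.7152×0.65141 + 0.0722×0.00561 ≈ 0.67138
Lighter = 0.67138, Darker = 0.29091
Ratio = (L_lighter + 0.05) / (L_darker + 0.05)
Ratio = (0.67138 + 0.05) / (0.29091 + 0.05) = 0.72138 / 0.34091 ≈ 2.1161
Ratio ≈ 2.12:1


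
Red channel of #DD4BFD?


Color: #DD4BFD
R = DD = 221
G = 4B = 75
B = FD = 253
Red = 221


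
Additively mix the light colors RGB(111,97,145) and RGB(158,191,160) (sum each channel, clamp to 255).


Additive: each channel = min(255, C₁+C₂)
R: 111+158 = 269 → 255
G: 97+191 = 288 → 255
B: 145+160 = 305 → 255
= RGB(255, 255, 255)


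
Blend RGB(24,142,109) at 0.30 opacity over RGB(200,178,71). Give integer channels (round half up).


C = α×F + (1-α)×B, with 1-α = 0.70
R: 0.30×24 + 0.70×200 = 7.20 + 140.00 = 147.20 → 147
G: 0.30×142 + 0.70×178 = 42.60 + 124.60 = 167.20 → 167
B: 0.30×109 + 0.70×71 = 32.70 + 49.70 = 82.40 → 82
= RGB(147, 167, 82)


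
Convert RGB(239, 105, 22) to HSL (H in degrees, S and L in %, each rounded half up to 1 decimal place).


Normalize: R'=239/255≈0.9373, G'=105/255≈0.4118, B'=22/255≈0.0863
Max=239/255, Min=22/255, Δ=Max-Min=217/255
L = (Max+Min)/2 = (239+22)/510 = 261/510 = 0.51176… → L = 51.2%
L > 0.5 → S = Δ/(2-Max-Min) = 217/(510-239-22) = 217/249 = 0.87148… → S = 87.1%
(the 1/255 factors cancel in S and H, so raw channel differences can be used)
Max is R' → H = 60 × (((G-B)/Δ) mod 6) = 60 × (((105-22)/217) mod 6)
  83/217 = 0.3824…
  H = 60 × 0.3824… = 22.949…° → H = 22.9°
= HSL(22.9°, 87.1%, 51.2%)


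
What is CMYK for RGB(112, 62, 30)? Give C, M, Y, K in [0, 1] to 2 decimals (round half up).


R'=112/255≈0.4392, G'=62/255≈0.2431, B'=30/255≈0.1176
K = 1 - max(R',G',B') = 1 - 112/255 = 143/255 = 0.56078… → 0.56
(1-R'-K)/(1-K) simplifies to (max-R)/max with max = 112:
C = (112-112)/112 = 0/112 = 0 → 0.00
M = (112-62)/112 = 50/112 = 0.44642… → 0.45
Y = (112-30)/112 = 82/112 = 0.73214… → 0.73
= CMYK(0.00, 0.45, 0.73, 0.56)


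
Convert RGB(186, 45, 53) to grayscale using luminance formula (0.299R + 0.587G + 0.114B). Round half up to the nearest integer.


Gray = 0.299×R + 0.587×G + 0.114×B
Gray = 0.299×186 + 0.587×45 + 0.114×53
Gray = 55.614 + 26.415 + 6.042
Gray = 88.071 → round half up → 88
Gray = 88


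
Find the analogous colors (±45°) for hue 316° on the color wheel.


Base hue: 316°
Left analog: (316 - 45) mod 360 = 271°
Right analog: (316 + 45) mod 360 = 1°
Analogous hues = 271° and 1°


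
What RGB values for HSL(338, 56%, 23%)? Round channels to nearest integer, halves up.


H=338°, S=0.56, L=0.23
C = (1-|2L-1|)×S = (1-|-0.54|)×0.56 = 0.2576
H' = H/60 = 338/60 ≈ 5.6333; X = C×(1-|H' mod 2 - 1|) ≈ 0.0945
m = L - C/2 = 0.23 - 0.1288 = 0.1012
Sector ⌊H'⌋ = 5 → (R',G',B') = (0.2576, 0.0, ≈0.0945)
RGB = ((R'+m)×255, (G'+m)×255, (B'+m)×255) = (91.494, 25.806, 49.8916)
Round half up → RGB(91, 26, 50)


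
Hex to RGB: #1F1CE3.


1F → 31 (R)
1C → 28 (G)
E3 → 227 (B)
= RGB(31, 28, 227)


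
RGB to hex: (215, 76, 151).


R = 215 → D7 (hex)
G = 76 → 4C (hex)
B = 151 → 97 (hex)
Hex = #D74C97


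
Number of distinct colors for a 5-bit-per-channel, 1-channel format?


Total bits = 5 bits/channel × 1 channels = 5 bits
Distinct colors = 2^5
= 32 colors


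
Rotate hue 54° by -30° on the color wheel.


New hue = (H + rotation) mod 360
New hue = (54 -30) mod 360
= 24 mod 360
= 24°


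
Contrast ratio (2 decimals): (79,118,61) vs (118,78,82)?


Linearize each sRGB channel c=v/255: c/12.92 if c ≤ 0.04045 else ((c+0.055)/1.055)^2.4
L = 0.2126×R_lin + 0.7152×G_lin + 0.0722×B_lin
Color 1 (79,118,61):
  R=79: 79/255≈0.3098 > 0.04045 → ((0.3098+0.055)/1.055)^2.4 ≈ 0.07819
  G=118: 118/255≈0.4627 > 0.04045 → ((0.4627+0.055)/1.055)^2.4 ≈ 0.18116
  B=61: 61/255≈0.2392 > 0.04045 → ((0.2392+0.055)/1.055)^2.4 ≈ 0.04667
  L1 = 0.2126×0.07819 + 0.7152×0.18116 + 0.0722×0.04667 ≈ 0.14956
Color 2 (118,78,82):
  R=118: 118/255≈0.4627 > 0.04045 → ((0.4627+0.055)/1.055)^2.4 ≈ 0.18116
  G=78: 78/255≈0.3059 > 0.04045 → ((0.3059+0.055)/1.055)^2.4 ≈ 0.07619
  B=82: 82/255≈0.3216 > 0.04045 → ((0.3216+0.055)/1.055)^2.4 ≈ 0.08438
  L2 = 0.2126×0.18116 + 0.7152×0.07619 + 0.0722×0.08438 ≈ 0.09910
Lighter = 0.14956, Darker = 0.09910
Ratio = (L_lighter + 0.05) / (L_darker + 0.05)
Ratio = (0.14956 + 0.05) / (0.09910 + 0.05) = 0.19956 / 0.14910 ≈ 1.3385
Ratio ≈ 1.34:1


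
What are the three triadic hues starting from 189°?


Triadic: equally spaced at 120° intervals
H1 = 189°
H2 = (189 + 120) mod 360 = 309°
H3 = (189 + 240) mod 360 = 69°
Triadic = 189°, 309°, 69°


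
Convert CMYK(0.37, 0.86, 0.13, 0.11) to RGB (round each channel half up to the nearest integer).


R = 255 × (1-C) × (1-K) = 255 × 0.63 × 0.89 = 142.9785 → 143
G = 255 × (1-M) × (1-K) = 255 × 0.14 × 0.89 = 31.773 → 32
B = 255 × (1-Y) × (1-K) = 255 × 0.87 × 0.89 = 197.4465 → 197
= RGB(143, 32, 197)


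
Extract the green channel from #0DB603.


Color: #0DB603
R = 0D = 13
G = B6 = 182
B = 03 = 3
Green = 182


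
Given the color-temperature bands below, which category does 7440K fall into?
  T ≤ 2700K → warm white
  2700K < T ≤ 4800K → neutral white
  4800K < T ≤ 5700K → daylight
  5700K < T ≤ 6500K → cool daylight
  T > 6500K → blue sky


Temperature: 7440K
7440K > 6500K → blue sky
Classification: blue sky


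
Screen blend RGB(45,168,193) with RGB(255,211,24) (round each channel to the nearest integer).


Screen: C = 255 - (255-A)×(255-B)/255, rounded to nearest integer
R: 255 - (255-45)×(255-255)/255 = 255 - 0/255 ≈ 255 - 0.000 = 255.000 → 255
G: 255 - (255-168)×(255-211)/255 = 255 - 3828/255 ≈ 255 - 15.012 = 239.988 → 240
B: 255 - (255-193)×(255-24)/255 = 255 - 14322/255 ≈ 255 - 56.165 = 198.835 → 199
= RGB(255, 240, 199)


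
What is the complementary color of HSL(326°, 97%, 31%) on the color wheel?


Complement = opposite side of color wheel = hue + 180°
H' = (326 + 180) mod 360 = 146°
S and L unchanged.
= HSL(146°, 97%, 31%)


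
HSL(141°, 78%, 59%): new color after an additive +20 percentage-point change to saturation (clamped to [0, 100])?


Original S = 78%
Adjustment = +20 percentage points
New S = 78 + (20) = 98
Clamp to [0, 100] → 98
= HSL(141°, 98%, 59%)


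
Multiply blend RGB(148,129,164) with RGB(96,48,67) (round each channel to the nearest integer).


Multiply: C = A×B/255, rounded to nearest integer
R: 148×96/255 = 14208/255 ≈ 55.718 → 56
G: 129×48/255 = 6192/255 ≈ 24.282 → 24
B: 164×67/255 = 10988/255 ≈ 43.090 → 43
= RGB(56, 24, 43)


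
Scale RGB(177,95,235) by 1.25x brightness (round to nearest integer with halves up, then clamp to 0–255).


Multiply each channel by 1.25, round half up, clamp to [0, 255]
R: 177×1.25 = 221.25 → round → 221
G: 95×1.25 = 118.75 → round → 119
B: 235×1.25 = 293.75 → round → 294 → clamp → 255
= RGB(221, 119, 255)


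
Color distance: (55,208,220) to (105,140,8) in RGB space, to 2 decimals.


d = √[(R₁-R₂)² + (G₁-G₂)² + (B₁-B₂)²]
d = √[(55-105)² + (208-140)² + (220-8)²]
d = √[2500 + 4624 + 44944]
d = √52068
d ≈ 228.18


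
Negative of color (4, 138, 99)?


Invert: (255-R, 255-G, 255-B)
R: 255-4 = 251
G: 255-138 = 117
B: 255-99 = 156
= RGB(251, 117, 156)


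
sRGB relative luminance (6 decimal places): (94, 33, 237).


Linearize each channel (sRGB transfer function): c = v/255; c_lin = c/12.92 if c ≤ 0.04045, else ((c+0.055)/1.055)^2.4
  R: 94/255 ≈ 0.368627 > 0.04045 → ((0.368627+0.055)/1.055)^2.4 ≈ 0.111932
  G: 33/255 ≈ 0.129412 > 0.04045 → ((0.129412+0.055)/1.055)^2.4 ≈ 0.015209
  B: 237/255 ≈ 0.929412 > 0.04045 → ((0.929412+0.055)/1.055)^2.4 ≈ 0.846873
R_lin = 0.111932, G_lin = 0.015209, B_lin = 0.846873
L = 0.2126×R + 0.7152×G + 0.0722×B
L = 0.2126×0.111932 + 0.7152×0.015209 + 0.0722×0.846873
L ≈ 0.095818


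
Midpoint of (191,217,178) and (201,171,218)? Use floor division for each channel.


Midpoint: each channel = ⌊(C₁+C₂)/2⌋
R: ⌊(191+201)/2⌋ = 196
G: ⌊(217+171)/2⌋ = 194
B: ⌊(178+218)/2⌋ = 198
= RGB(196, 194, 198)


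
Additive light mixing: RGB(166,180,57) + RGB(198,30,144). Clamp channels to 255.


Additive: each channel = min(255, C₁+C₂)
R: 166+198 = 364 → 255
G: 180+30 = 210 → 210
B: 57+144 = 201 → 201
= RGB(255, 210, 201)


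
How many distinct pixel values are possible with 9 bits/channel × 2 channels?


Total bits = 9 bits/channel × 2 channels = 18 bits
Distinct pixel values = 2^18
= 262,144 pixel values


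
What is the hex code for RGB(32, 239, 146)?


R = 32 → 20 (hex)
G = 239 → EF (hex)
B = 146 → 92 (hex)
Hex = #20EF92


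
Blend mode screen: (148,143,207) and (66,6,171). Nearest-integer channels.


Screen: C = 255 - (255-A)×(255-B)/255, rounded to nearest integer
R: 255 - (255-148)×(255-66)/255 = 255 - 20223/255 ≈ 255 - 79.306 = 175.694 → 176
G: 255 - (255-143)×(255-6)/255 = 255 - 27888/255 ≈ 255 - 109.365 = 145.635 → 146
B: 255 - (255-207)×(255-171)/255 = 255 - 4032/255 ≈ 255 - 15.812 = 239.188 → 239
= RGB(176, 146, 239)


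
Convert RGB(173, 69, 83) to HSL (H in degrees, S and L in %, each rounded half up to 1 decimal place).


Normalize: R'=173/255≈0.6784, G'=69/255≈0.2706, B'=83/255≈0.3255
Max=173/255, Min=69/255, Δ=Max-Min=104/255
L = (Max+Min)/2 = (173+69)/510 = 242/510 = 0.47450… → L = 47.5%
L ≤ 0.5 → S = Δ/(Max+Min) = 104/(173+69) = 104/242 = 0.42975… → S = 43.0%
(the 1/255 factors cancel in S and H, so raw channel differences can be used)
Max is R' → H = 60 × (((G-B)/Δ) mod 6) = 60 × (((69-83)/104) mod 6)
  (-14)/104 = -0.1346…; negative, so add 6 → 5.8653…
  H = 60 × 5.8653… = 351.923…° → H = 351.9°
= HSL(351.9°, 43.0%, 47.5%)


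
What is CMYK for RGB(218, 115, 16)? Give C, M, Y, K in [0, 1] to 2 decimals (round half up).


R'=218/255≈0.8549, G'=115/255≈0.4510, B'=16/255≈0.0627
K = 1 - max(R',G',B') = 1 - 218/255 = 37/255 = 0.14509… → 0.15
(1-R'-K)/(1-K) simplifies to (max-R)/max with max = 218:
C = (218-218)/218 = 0/218 = 0 → 0.00
M = (218-115)/218 = 103/218 = 0.47247… → 0.47
Y = (218-16)/218 = 202/218 = 0.92660… → 0.93
= CMYK(0.00, 0.47, 0.93, 0.15)


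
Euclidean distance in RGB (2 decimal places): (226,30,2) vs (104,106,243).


d = √[(R₁-R₂)² + (G₁-G₂)² + (B₁-B₂)²]
d = √[(226-104)² + (30-106)² + (2-243)²]
d = √[14884 + 5776 + 58081]
d = √78741
d ≈ 280.61


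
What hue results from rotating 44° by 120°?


New hue = (H + rotation) mod 360
New hue = (44 + 120) mod 360
= 164 mod 360
= 164°


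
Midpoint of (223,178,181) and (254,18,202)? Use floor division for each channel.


Midpoint: each channel = ⌊(C₁+C₂)/2⌋
R: ⌊(223+254)/2⌋ = 238
G: ⌊(178+18)/2⌋ = 98
B: ⌊(181+202)/2⌋ = 191
= RGB(238, 98, 191)


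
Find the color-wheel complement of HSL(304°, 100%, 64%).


Complement = opposite side of color wheel = hue + 180°
H' = (304 + 180) mod 360 = 124°
S and L unchanged.
= HSL(124°, 100%, 64%)


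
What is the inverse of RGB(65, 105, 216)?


Invert: (255-R, 255-G, 255-B)
R: 255-65 = 190
G: 255-105 = 150
B: 255-216 = 39
= RGB(190, 150, 39)


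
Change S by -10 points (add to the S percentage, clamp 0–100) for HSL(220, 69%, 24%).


Original S = 69%
Adjustment = -10 percentage points
New S = 69 + (-10) = 59
Clamp to [0, 100] → 59
= HSL(220°, 59%, 24%)


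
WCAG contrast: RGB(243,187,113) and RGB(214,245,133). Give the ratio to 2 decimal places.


Linearize each sRGB channel c=v/255: c/12.92 if c ≤ 0.04045 else ((c+0.055)/1.055)^2.4
L = 0.2126×R_lin + 0.7152×G_lin + 0.0722×B_lin
Color 1 (243,187,113):
  R=243: 243/255≈0.9529 > 0.04045 → ((0.9529+0.055)/1.055)^2.4 ≈ 0.89627
  G=187: 187/255≈0.7333 > 0.04045 → ((0.7333+0.055)/1.055)^2.4 ≈ 0.49693
  B=113: 113/255≈0.4431 > 0.04045 → ((0.4431+0.055)/1.055)^2.4 ≈ 0.16513
  L1 = 0.2126×0.89627 + 0.7152×0.49693 + 0.0722×0.16513 ≈ 0.55788
Color 2 (214,245,133):
  R=214: 214/255≈0.8392 > 0.04045 → ((0.8392+0.055)/1.055)^2.4 ≈ 0.67244
  G=245: 245/255≈0.9608 > 0.04045 → ((0.9608+0.055)/1.055)^2.4 ≈ 0.91310
  B=133: 133/255≈0.5216 > 0.04045 → ((0.5216+0.055)/1.055)^2.4 ≈ 0.23455
  L2 = 0.2126×0.67244 + 0.7152×0.91310 + 0.0722×0.23455 ≈ 0.81294
Lighter = 0.81294, Darker = 0.55788
Ratio = (L_lighter + 0.05) / (L_darker + 0.05)
Ratio = (0.81294 + 0.05) / (0.55788 + 0.05) = 0.86294 / 0.60788 ≈ 1.4196
Ratio ≈ 1.42:1


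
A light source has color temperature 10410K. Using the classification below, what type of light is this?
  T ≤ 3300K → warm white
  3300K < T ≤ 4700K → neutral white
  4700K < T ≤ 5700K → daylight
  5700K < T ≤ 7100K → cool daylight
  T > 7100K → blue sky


Temperature: 10410K
10410K > 7100K → blue sky
Classification: blue sky


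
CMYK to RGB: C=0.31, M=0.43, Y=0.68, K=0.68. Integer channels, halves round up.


R = 255 × (1-C) × (1-K) = 255 × 0.69 × 0.32 = 56.304 → 56
G = 255 × (1-M) × (1-K) = 255 × 0.57 × 0.32 = 46.512 → 47
B = 255 × (1-Y) × (1-K) = 255 × 0.32 × 0.32 = 26.112 → 26
= RGB(56, 47, 26)


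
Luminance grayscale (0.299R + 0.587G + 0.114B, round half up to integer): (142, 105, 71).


Gray = 0.299×R + 0.587×G + 0.114×B
Gray = 0.299×142 + 0.587×105 + 0.114×71
Gray = 42.458 + 61.635 + 8.094
Gray = 112.187 → round half up → 112
Gray = 112


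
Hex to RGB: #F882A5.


F8 → 248 (R)
82 → 130 (G)
A5 → 165 (B)
= RGB(248, 130, 165)


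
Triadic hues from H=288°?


Triadic: equally spaced at 120° intervals
H1 = 288°
H2 = (288 + 120) mod 360 = 48°
H3 = (288 + 240) mod 360 = 168°
Triadic = 288°, 48°, 168°


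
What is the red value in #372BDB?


Color: #372BDB
R = 37 = 55
G = 2B = 43
B = DB = 219
Red = 55


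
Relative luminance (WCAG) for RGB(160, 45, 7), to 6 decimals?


Linearize each channel (sRGB transfer function): c = v/255; c_lin = c/12.92 if c ≤ 0.04045, else ((c+0.055)/1.055)^2.4
  R: 160/255 ≈ 0.627451 > 0.04045 → ((0.627451+0.055)/1.055)^2.4 ≈ 0.351533
  G: 45/255 ≈ 0.176471 > 0.04045 → ((0.176471+0.055)/1.055)^2.4 ≈ 0.026241
  B: 7/255 ≈ 0.027451 ≤ 0.04045 → 0.027451/12.92 ≈ 0.002125
R_lin = 0.351533, G_lin = 0.026241, B_lin = 0.002125
L = 0.2126×R + 0.7152×G + 0.0722×B
L = 0.2126×0.351533 + 0.7152×0.026241 + 0.0722×0.002125
L ≈ 0.093657


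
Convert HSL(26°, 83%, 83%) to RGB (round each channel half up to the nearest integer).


H=26°, S=0.83, L=0.83
C = (1-|2L-1|)×S = (1-|0.66|)×0.83 = 0.2822
H' = H/60 = 26/60 ≈ 0.4333; X = C×(1-|H' mod 2 - 1|) ≈ 0.1223
m = L - C/2 = 0.83 - 0.1411 = 0.6889
Sector ⌊H'⌋ = 0 → (R',G',B') = (0.2822, ≈0.1223, 0.0)
RGB = ((R'+m)×255, (G'+m)×255, (B'+m)×255) = (247.6305, 206.8526, 175.6695)
Round half up → RGB(248, 207, 176)


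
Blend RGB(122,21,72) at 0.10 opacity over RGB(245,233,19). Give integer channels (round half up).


C = α×F + (1-α)×B, with 1-α = 0.90
R: 0.10×122 + 0.90×245 = 12.20 + 220.50 = 232.70 → 233
G: 0.10×21 + 0.90×233 = 2.10 + 209.70 = 211.80 → 212
B: 0.10×72 + 0.90×19 = 7.20 + 17.10 = 24.30 → 24
= RGB(233, 212, 24)


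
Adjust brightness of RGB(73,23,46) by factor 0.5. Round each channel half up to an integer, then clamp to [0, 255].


Multiply each channel by 0.5, round half up, clamp to [0, 255]
R: 73×0.5 = 36.5 → round → 37
G: 23×0.5 = 11.5 → round → 12
B: 46×0.5 = 23
= RGB(37, 12, 23)


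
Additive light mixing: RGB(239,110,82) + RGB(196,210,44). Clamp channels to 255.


Additive: each channel = min(255, C₁+C₂)
R: 239+196 = 435 → 255
G: 110+210 = 320 → 255
B: 82+44 = 126 → 126
= RGB(255, 255, 126)


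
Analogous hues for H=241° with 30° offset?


Base hue: 241°
Left analog: (241 - 30) mod 360 = 211°
Right analog: (241 + 30) mod 360 = 271°
Analogous hues = 211° and 271°


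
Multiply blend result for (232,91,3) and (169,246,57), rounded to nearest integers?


Multiply: C = A×B/255, rounded to nearest integer
R: 232×169/255 = 39208/255 ≈ 153.757 → 154
G: 91×246/255 = 22386/255 ≈ 87.788 → 88
B: 3×57/255 = 171/255 ≈ 0.671 → 1
= RGB(154, 88, 1)


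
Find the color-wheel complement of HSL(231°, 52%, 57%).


Complement = opposite side of color wheel = hue + 180°
H' = (231 + 180) mod 360 = 51°
S and L unchanged.
= HSL(51°, 52%, 57%)


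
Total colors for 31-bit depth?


Colors = 2^bits = 2^31
= 2,147,483,648 colors


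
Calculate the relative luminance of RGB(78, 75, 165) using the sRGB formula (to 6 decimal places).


Linearize each channel (sRGB transfer function): c = v/255; c_lin = c/12.92 if c ≤ 0.04045, else ((c+0.055)/1.055)^2.4
  R: 78/255 ≈ 0.305882 > 0.04045 → ((0.305882+0.055)/1.055)^2.4 ≈ 0.076185
  G: 75/255 ≈ 0.294118 > 0.04045 → ((0.294118+0.055)/1.055)^2.4 ≈ 0.070360
  B: 165/255 ≈ 0.647059 > 0.04045 → ((0.647059+0.055)/1.055)^2.4 ≈ 0.376262
R_lin = 0.076185, G_lin = 0.070360, B_lin = 0.376262
L = 0.2126×R + 0.7152×G + 0.0722×B
L = 0.2126×0.076185 + 0.7152×0.070360 + 0.0722×0.376262
L ≈ 0.093685


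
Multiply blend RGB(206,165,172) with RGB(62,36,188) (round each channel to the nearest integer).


Multiply: C = A×B/255, rounded to nearest integer
R: 206×62/255 = 12772/255 ≈ 50.086 → 50
G: 165×36/255 = 5940/255 ≈ 23.294 → 23
B: 172×188/255 = 32336/255 ≈ 126.808 → 127
= RGB(50, 23, 127)


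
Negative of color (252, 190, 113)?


Invert: (255-R, 255-G, 255-B)
R: 255-252 = 3
G: 255-190 = 65
B: 255-113 = 142
= RGB(3, 65, 142)


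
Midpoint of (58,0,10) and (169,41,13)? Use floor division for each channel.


Midpoint: each channel = ⌊(C₁+C₂)/2⌋
R: ⌊(58+169)/2⌋ = 113
G: ⌊(0+41)/2⌋ = 20
B: ⌊(10+13)/2⌋ = 11
= RGB(113, 20, 11)


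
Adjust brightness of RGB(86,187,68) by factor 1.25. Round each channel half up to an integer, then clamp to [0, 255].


Multiply each channel by 1.25, round half up, clamp to [0, 255]
R: 86×1.25 = 107.5 → round → 108
G: 187×1.25 = 233.75 → round → 234
B: 68×1.25 = 85
= RGB(108, 234, 85)


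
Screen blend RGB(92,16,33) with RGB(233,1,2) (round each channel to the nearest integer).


Screen: C = 255 - (255-A)×(255-B)/255, rounded to nearest integer
R: 255 - (255-92)×(255-233)/255 = 255 - 3586/255 ≈ 255 - 14.063 = 240.937 → 241
G: 255 - (255-16)×(255-1)/255 = 255 - 60706/255 ≈ 255 - 238.063 = 16.937 → 17
B: 255 - (255-33)×(255-2)/255 = 255 - 56166/255 ≈ 255 - 220.259 = 34.741 → 35
= RGB(241, 17, 35)


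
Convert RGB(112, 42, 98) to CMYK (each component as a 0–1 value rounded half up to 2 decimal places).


R'=112/255≈0.4392, G'=42/255≈0.1647, B'=98/255≈0.3843
K = 1 - max(R',G',B') = 1 - 112/255 = 143/255 = 0.56078… → 0.56
(1-R'-K)/(1-K) simplifies to (max-R)/max with max = 112:
C = (112-112)/112 = 0/112 = 0 → 0.00
M = (112-42)/112 = 70/112 = 0.625 → 0.63
Y = (112-98)/112 = 14/112 = 0.125 → 0.13
= CMYK(0.00, 0.63, 0.13, 0.56)


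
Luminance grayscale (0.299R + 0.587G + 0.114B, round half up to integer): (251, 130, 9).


Gray = 0.299×R + 0.587×G + 0.114×B
Gray = 0.299×251 + 0.587×130 + 0.114×9
Gray = 75.049 + 76.310 + 1.026
Gray = 152.385 → round half up → 152
Gray = 152


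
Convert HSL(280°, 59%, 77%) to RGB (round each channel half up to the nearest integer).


H=280°, S=0.59, L=0.77
C = (1-|2L-1|)×S = (1-|0.54|)×0.59 = 0.2714
H' = H/60 = 280/60 ≈ 4.6667; X = C×(1-|H' mod 2 - 1|) ≈ 0.1809
m = L - C/2 = 0.77 - 0.1357 = 0.6343
Sector ⌊H'⌋ = 4 → (R',G',B') = (≈0.1809, 0.0, 0.2714)
RGB = ((R'+m)×255, (G'+m)×255, (B'+m)×255) = (207.8845, 161.7465, 230.9535)
Round half up → RGB(208, 162, 231)


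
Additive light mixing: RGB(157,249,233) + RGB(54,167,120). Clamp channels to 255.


Additive: each channel = min(255, C₁+C₂)
R: 157+54 = 211 → 211
G: 249+167 = 416 → 255
B: 233+120 = 353 → 255
= RGB(211, 255, 255)


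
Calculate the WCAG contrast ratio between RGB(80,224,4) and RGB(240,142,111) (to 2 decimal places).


Linearize each sRGB channel c=v/255: c/12.92 if c ≤ 0.04045 else ((c+0.055)/1.055)^2.4
L = 0.2126×R_lin + 0.7152×G_lin + 0.0722×B_lin
Color 1 (80,224,4):
  R=80: 80/255≈0.3137 > 0.04045 → ((0.3137+0.055)/1.055)^2.4 ≈ 0.08022
  G=224: 224/255≈0.8784 > 0.04045 → ((0.8784+0.055)/1.055)^2.4 ≈ 0.74540
  B=4: 4/255≈0.0157 ≤ 0.04045 → 0.0157/12.92 ≈ 0.00121
  L1 = 0.2126×0.08022 + 0.7152×0.74540 + 0.0722×0.00121 ≈ 0.55026
Color 2 (240,142,111):
  R=240: 240/255≈0.9412 > 0.04045 → ((0.9412+0.055)/1.055)^2.4 ≈ 0.87137
  G=142: 142/255≈0.5569 > 0.04045 → ((0.5569+0.055)/1.055)^2.4 ≈ 0.27050
  B=111: 111/255≈0.4353 > 0.04045 → ((0.4353+0.055)/1.055)^2.4 ≈ 0.15896
  L2 = 0.2126×0.87137 + 0.7152×0.27050 + 0.0722×0.15896 ≈ 0.39019
Lighter = 0.55026, Darker = 0.39019
Ratio = (L_lighter + 0.05) / (L_darker + 0.05)
Ratio = (0.55026 + 0.05) / (0.39019 + 0.05) = 0.60026 / 0.44019 ≈ 1.3636
Ratio ≈ 1.36:1


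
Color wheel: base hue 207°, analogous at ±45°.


Base hue: 207°
Left analog: (207 - 45) mod 360 = 162°
Right analog: (207 + 45) mod 360 = 252°
Analogous hues = 162° and 252°


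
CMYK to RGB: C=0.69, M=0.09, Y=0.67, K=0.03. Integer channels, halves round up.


R = 255 × (1-C) × (1-K) = 255 × 0.31 × 0.97 = 76.6785 → 77
G = 255 × (1-M) × (1-K) = 255 × 0.91 × 0.97 = 225.0885 → 225
B = 255 × (1-Y) × (1-K) = 255 × 0.33 × 0.97 = 81.6255 → 82
= RGB(77, 225, 82)


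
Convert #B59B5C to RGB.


B5 → 181 (R)
9B → 155 (G)
5C → 92 (B)
= RGB(181, 155, 92)


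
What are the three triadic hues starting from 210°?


Triadic: equally spaced at 120° intervals
H1 = 210°
H2 = (210 + 120) mod 360 = 330°
H3 = (210 + 240) mod 360 = 90°
Triadic = 210°, 330°, 90°


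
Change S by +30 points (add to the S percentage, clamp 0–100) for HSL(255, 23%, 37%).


Original S = 23%
Adjustment = +30 percentage points
New S = 23 + (30) = 53
Clamp to [0, 100] → 53
= HSL(255°, 53%, 37%)


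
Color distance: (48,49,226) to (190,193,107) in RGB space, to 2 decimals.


d = √[(R₁-R₂)² + (G₁-G₂)² + (B₁-B₂)²]
d = √[(48-190)² + (49-193)² + (226-107)²]
d = √[20164 + 20736 + 14161]
d = √55061
d ≈ 234.65


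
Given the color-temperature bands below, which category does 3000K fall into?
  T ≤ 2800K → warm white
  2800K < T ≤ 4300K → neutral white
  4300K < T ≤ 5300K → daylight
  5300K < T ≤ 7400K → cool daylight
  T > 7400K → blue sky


Temperature: 3000K
2800K < 3000K ≤ 4300K → neutral white
Classification: neutral white


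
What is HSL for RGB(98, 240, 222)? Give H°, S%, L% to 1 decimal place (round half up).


Normalize: R'=98/255≈0.3843, G'=240/255≈0.9412, B'=222/255≈0.8706
Max=240/255, Min=98/255, Δ=Max-Min=142/255
L = (Max+Min)/2 = (240+98)/510 = 338/510 = 0.66274… → L = 66.3%
L > 0.5 → S = Δ/(2-Max-Min) = 142/(510-240-98) = 142/172 = 0.82558… → S = 82.6%
(the 1/255 factors cancel in S and H, so raw channel differences can be used)
Max is G' → H = 60 × ((B-R)/Δ + 2) = 60 × ((222-98)/142 + 2)
  124/142 + 2 = 0.8732… + 2 = 2.8732…
  H = 60 × 2.8732… = 172.394…° → H = 172.4°
= HSL(172.4°, 82.6%, 66.3%)


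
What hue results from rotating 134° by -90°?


New hue = (H + rotation) mod 360
New hue = (134 -90) mod 360
= 44 mod 360
= 44°


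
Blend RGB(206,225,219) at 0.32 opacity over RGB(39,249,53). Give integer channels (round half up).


C = α×F + (1-α)×B, with 1-α = 0.68
R: 0.32×206 + 0.68×39 = 65.92 + 26.52 = 92.44 → 92
G: 0.32×225 + 0.68×249 = 72.00 + 169.32 = 241.32 → 241
B: 0.32×219 + 0.68×53 = 70.08 + 36.04 = 106.12 → 106
= RGB(92, 241, 106)


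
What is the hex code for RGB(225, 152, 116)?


R = 225 → E1 (hex)
G = 152 → 98 (hex)
B = 116 → 74 (hex)
Hex = #E19874


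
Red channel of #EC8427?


Color: #EC8427
R = EC = 236
G = 84 = 132
B = 27 = 39
Red = 236


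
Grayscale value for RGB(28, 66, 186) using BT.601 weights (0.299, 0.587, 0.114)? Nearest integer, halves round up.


Gray = 0.299×R + 0.587×G + 0.114×B
Gray = 0.299×28 + 0.587×66 + 0.114×186
Gray = 8.372 + 38.742 + 21.204
Gray = 68.318 → round half up → 68
Gray = 68


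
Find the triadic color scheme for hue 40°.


Triadic: equally spaced at 120° intervals
H1 = 40°
H2 = (40 + 120) mod 360 = 160°
H3 = (40 + 240) mod 360 = 280°
Triadic = 40°, 160°, 280°


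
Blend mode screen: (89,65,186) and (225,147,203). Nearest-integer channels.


Screen: C = 255 - (255-A)×(255-B)/255, rounded to nearest integer
R: 255 - (255-89)×(255-225)/255 = 255 - 4980/255 ≈ 255 - 19.529 = 235.471 → 235
G: 255 - (255-65)×(255-147)/255 = 255 - 20520/255 ≈ 255 - 80.471 = 174.529 → 175
B: 255 - (255-186)×(255-203)/255 = 255 - 3588/255 ≈ 255 - 14.071 = 240.929 → 241
= RGB(235, 175, 241)


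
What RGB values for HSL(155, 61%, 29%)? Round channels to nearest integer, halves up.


H=155°, S=0.61, L=0.29
C = (1-|2L-1|)×S = (1-|-0.42|)×0.61 = 0.3538
H' = H/60 = 155/60 ≈ 2.5833; X = C×(1-|H' mod 2 - 1|) ≈ 0.2064
m = L - C/2 = 0.29 - 0.1769 = 0.1131
Sector ⌊H'⌋ = 2 → (R',G',B') = (0.0, 0.3538, ≈0.2064)
RGB = ((R'+m)×255, (G'+m)×255, (B'+m)×255) = (28.8405, 119.0595, 81.46825)
Round half up → RGB(29, 119, 81)


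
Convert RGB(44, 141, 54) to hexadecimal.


R = 44 → 2C (hex)
G = 141 → 8D (hex)
B = 54 → 36 (hex)
Hex = #2C8D36


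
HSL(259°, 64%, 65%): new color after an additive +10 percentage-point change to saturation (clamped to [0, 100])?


Original S = 64%
Adjustment = +10 percentage points
New S = 64 + (10) = 74
Clamp to [0, 100] → 74
= HSL(259°, 74%, 65%)
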